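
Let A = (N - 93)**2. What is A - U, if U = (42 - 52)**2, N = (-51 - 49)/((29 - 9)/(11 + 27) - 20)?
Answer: 10432101/1369 ≈ 7620.2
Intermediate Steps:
N = 190/37 (N = -100/(20/38 - 20) = -100/(20*(1/38) - 20) = -100/(10/19 - 20) = -100/(-370/19) = -100*(-19/370) = 190/37 ≈ 5.1351)
U = 100 (U = (-10)**2 = 100)
A = 10569001/1369 (A = (190/37 - 93)**2 = (-3251/37)**2 = 10569001/1369 ≈ 7720.2)
A - U = 10569001/1369 - 1*100 = 10569001/1369 - 100 = 10432101/1369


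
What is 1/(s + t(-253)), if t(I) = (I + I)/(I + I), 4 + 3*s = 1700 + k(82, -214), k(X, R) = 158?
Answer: 1/619 ≈ 0.0016155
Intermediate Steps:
s = 618 (s = -4/3 + (1700 + 158)/3 = -4/3 + (1/3)*1858 = -4/3 + 1858/3 = 618)
t(I) = 1 (t(I) = (2*I)/((2*I)) = (2*I)*(1/(2*I)) = 1)
1/(s + t(-253)) = 1/(618 + 1) = 1/619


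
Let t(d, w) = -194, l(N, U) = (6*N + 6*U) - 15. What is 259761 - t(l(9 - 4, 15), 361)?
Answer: 259955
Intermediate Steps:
l(N, U) = -15 + 6*N + 6*U
259761 - t(l(9 - 4, 15), 361) = 259761 - 1*(-194) = 259761 + 194 = 259955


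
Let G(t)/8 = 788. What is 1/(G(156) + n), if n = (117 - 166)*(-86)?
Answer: 1/10518 ≈ 9.5075e-5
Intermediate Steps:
G(t) = 6304 (G(t) = 8*788 = 6304)
n = 4214 (n = -49*(-86) = 4214)
1/(G(156) + n) = 1/(6304 + 4214) = 1/10518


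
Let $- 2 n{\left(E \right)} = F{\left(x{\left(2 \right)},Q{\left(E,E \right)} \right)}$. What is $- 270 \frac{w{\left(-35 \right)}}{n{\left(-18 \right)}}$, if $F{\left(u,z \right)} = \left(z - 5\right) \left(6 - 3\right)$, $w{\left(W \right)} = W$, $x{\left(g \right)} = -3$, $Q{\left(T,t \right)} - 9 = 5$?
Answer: $-700$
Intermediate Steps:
$Q{\left(T,t \right)} = 14$ ($Q{\left(T,t \right)} = 9 + 5 = 14$)
$F{\left(u,z \right)} = -15 + 3 z$ ($F{\left(u,z \right)} = \left(-5 + z\right) 3 = -15 + 3 z$)
$n{\left(E \right)} = - \frac{27}{2}$ ($n{\left(E \right)} = - \frac{-15 + 3 \cdot 14}{2} = - \frac{-15 + 42}{2} = \left(- \frac{1}{2}\right) 27 = - \frac{27}{2}$)
$- 270 \frac{w{\left(-35 \right)}}{n{\left(-18 \right)}} = - 270 \left(- \frac{35}{- \frac{27}{2}}\right) = - 270 \left(\left(-35\right) \left(- \frac{2}{27}\right)\right) = \left(-270\right) \frac{70}{27} = -700$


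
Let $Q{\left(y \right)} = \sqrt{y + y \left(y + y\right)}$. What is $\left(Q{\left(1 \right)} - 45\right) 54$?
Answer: $-2430 + 54 \sqrt{3} \approx -2336.5$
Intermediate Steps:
$Q{\left(y \right)} = \sqrt{y + 2 y^{2}}$ ($Q{\left(y \right)} = \sqrt{y + y 2 y} = \sqrt{y + 2 y^{2}}$)
$\left(Q{\left(1 \right)} - 45\right) 54 = \left(\sqrt{1 \left(1 + 2 \cdot 1\right)} - 45\right) 54 = \left(\sqrt{1 \left(1 + 2\right)} - 45\right) 54 = \left(\sqrt{1 \cdot 3} - 45\right) 54 = \left(\sqrt{3} - 45\right) 54 = \left(-45 + \sqrt{3}\right) 54 = -2430 + 54 \sqrt{3}$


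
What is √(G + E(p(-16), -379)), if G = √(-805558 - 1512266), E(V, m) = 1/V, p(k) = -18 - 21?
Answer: √(-39 + 73008*I*√1006)/39 ≈ 27.59 + 27.59*I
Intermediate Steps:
p(k) = -39
G = 48*I*√1006 (G = √(-2317824) = 48*I*√1006 ≈ 1522.4*I)
√(G + E(p(-16), -379)) = √(48*I*√1006 + 1/(-39)) = √(48*I*√1006 - 1/39) = √(-1/39 + 48*I*√1006)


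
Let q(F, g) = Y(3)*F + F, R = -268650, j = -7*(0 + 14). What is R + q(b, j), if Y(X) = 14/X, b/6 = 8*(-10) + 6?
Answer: -271166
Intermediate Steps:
b = -444 (b = 6*(8*(-10) + 6) = 6*(-80 + 6) = 6*(-74) = -444)
j = -98 (j = -7*14 = -98)
q(F, g) = 17*F/3 (q(F, g) = (14/3)*F + F = (14*(⅓))*F + F = 14*F/3 + F = 17*F/3)
R + q(b, j) = -268650 + (17/3)*(-444) = -268650 - 2516 = -271166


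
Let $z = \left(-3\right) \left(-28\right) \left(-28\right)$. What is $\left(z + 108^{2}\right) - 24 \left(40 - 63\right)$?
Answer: $9864$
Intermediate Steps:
$z = -2352$ ($z = 84 \left(-28\right) = -2352$)
$\left(z + 108^{2}\right) - 24 \left(40 - 63\right) = \left(-2352 + 108^{2}\right) - 24 \left(40 - 63\right) = \left(-2352 + 11664\right) - -552 = 9312 + 552 = 9864$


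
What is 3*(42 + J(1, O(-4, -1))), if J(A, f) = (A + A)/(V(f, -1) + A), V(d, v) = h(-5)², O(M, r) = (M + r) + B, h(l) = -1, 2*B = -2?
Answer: 129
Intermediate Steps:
B = -1 (B = (½)*(-2) = -1)
O(M, r) = -1 + M + r (O(M, r) = (M + r) - 1 = -1 + M + r)
V(d, v) = 1 (V(d, v) = (-1)² = 1)
J(A, f) = 2*A/(1 + A) (J(A, f) = (A + A)/(1 + A) = (2*A)/(1 + A) = 2*A/(1 + A))
3*(42 + J(1, O(-4, -1))) = 3*(42 + 2*1/(1 + 1)) = 3*(42 + 2*1/2) = 3*(42 + 2*1*(½)) = 3*(42 + 1) = 3*43 = 129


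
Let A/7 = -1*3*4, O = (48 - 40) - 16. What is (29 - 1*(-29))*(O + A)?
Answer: -5336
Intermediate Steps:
O = -8 (O = 8 - 16 = -8)
A = -84 (A = 7*(-1*3*4) = 7*(-3*4) = 7*(-12) = -84)
(29 - 1*(-29))*(O + A) = (29 - 1*(-29))*(-8 - 84) = (29 + 29)*(-92) = 58*(-92) = -5336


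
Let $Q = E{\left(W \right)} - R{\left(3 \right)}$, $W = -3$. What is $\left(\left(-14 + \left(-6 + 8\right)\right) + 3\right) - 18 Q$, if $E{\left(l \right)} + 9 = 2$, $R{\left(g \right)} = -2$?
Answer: $81$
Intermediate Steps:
$E{\left(l \right)} = -7$ ($E{\left(l \right)} = -9 + 2 = -7$)
$Q = -5$ ($Q = -7 - -2 = -7 + 2 = -5$)
$\left(\left(-14 + \left(-6 + 8\right)\right) + 3\right) - 18 Q = \left(\left(-14 + \left(-6 + 8\right)\right) + 3\right) - -90 = \left(\left(-14 + 2\right) + 3\right) + 90 = \left(-12 + 3\right) + 90 = -9 + 90 = 81$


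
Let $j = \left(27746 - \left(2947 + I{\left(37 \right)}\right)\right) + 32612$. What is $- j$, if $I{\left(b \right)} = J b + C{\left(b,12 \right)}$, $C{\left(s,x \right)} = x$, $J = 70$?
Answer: $-54809$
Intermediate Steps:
$I{\left(b \right)} = 12 + 70 b$ ($I{\left(b \right)} = 70 b + 12 = 12 + 70 b$)
$j = 54809$ ($j = \left(27746 - \left(2959 + 2590\right)\right) + 32612 = \left(27746 - 5549\right) + 32612 = 22197 + 32612 = 54809$)
$- j = \left(-1\right) 54809 = -54809$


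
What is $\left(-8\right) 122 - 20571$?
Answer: $-21547$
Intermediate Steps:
$\left(-8\right) 122 - 20571 = -976 - 20571 = -21547$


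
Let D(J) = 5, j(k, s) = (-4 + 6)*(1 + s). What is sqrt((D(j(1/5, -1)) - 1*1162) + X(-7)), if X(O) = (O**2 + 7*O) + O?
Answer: 2*I*sqrt(291) ≈ 34.117*I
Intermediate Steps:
j(k, s) = 2 + 2*s (j(k, s) = 2*(1 + s) = 2 + 2*s)
X(O) = O**2 + 8*O
sqrt((D(j(1/5, -1)) - 1*1162) + X(-7)) = sqrt((5 - 1*1162) - 7*(8 - 7)) = sqrt((5 - 1162) - 7*1) = sqrt(-1157 - 7) = sqrt(-1164) = 2*I*sqrt(291)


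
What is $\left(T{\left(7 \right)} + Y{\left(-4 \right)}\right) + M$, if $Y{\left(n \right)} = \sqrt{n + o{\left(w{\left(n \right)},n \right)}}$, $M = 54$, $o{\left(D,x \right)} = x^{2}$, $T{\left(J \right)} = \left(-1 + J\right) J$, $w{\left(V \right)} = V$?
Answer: $96 + 2 \sqrt{3} \approx 99.464$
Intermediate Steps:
$T{\left(J \right)} = J \left(-1 + J\right)$
$Y{\left(n \right)} = \sqrt{n + n^{2}}$
$\left(T{\left(7 \right)} + Y{\left(-4 \right)}\right) + M = \left(7 \left(-1 + 7\right) + \sqrt{- 4 \left(1 - 4\right)}\right) + 54 = \left(7 \cdot 6 + \sqrt{\left(-4\right) \left(-3\right)}\right) + 54 = \left(42 + \sqrt{12}\right) + 54 = \left(42 + 2 \sqrt{3}\right) + 54 = 96 + 2 \sqrt{3}$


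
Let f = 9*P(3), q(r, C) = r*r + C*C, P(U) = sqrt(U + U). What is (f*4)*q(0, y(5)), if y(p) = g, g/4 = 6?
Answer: 20736*sqrt(6) ≈ 50793.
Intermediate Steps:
g = 24 (g = 4*6 = 24)
y(p) = 24
P(U) = sqrt(2)*sqrt(U) (P(U) = sqrt(2*U) = sqrt(2)*sqrt(U))
q(r, C) = C**2 + r**2 (q(r, C) = r**2 + C**2 = C**2 + r**2)
f = 9*sqrt(6) (f = 9*(sqrt(2)*sqrt(3)) = 9*sqrt(6) ≈ 22.045)
(f*4)*q(0, y(5)) = ((9*sqrt(6))*4)*(24**2 + 0**2) = (36*sqrt(6))*(576 + 0) = (36*sqrt(6))*576 = 20736*sqrt(6)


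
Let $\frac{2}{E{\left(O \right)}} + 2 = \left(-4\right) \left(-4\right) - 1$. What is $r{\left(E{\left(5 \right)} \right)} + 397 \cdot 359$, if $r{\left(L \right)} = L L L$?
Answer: $\frac{313123039}{2197} \approx 1.4252 \cdot 10^{5}$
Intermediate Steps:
$E{\left(O \right)} = \frac{2}{13}$ ($E{\left(O \right)} = \frac{2}{-2 - -15} = \frac{2}{-2 + \left(16 - 1\right)} = \frac{2}{-2 + 15} = \frac{2}{13}$)
$r{\left(L \right)} = L^{3}$ ($r{\left(L \right)} = L^{2} L = L^{3}$)
$r{\left(E{\left(5 \right)} \right)} + 397 \cdot 359 = \left(\frac{2}{13}\right)^{3} + 397 \cdot 359 = \frac{8}{2197} + 142523 = \frac{313123039}{2197}$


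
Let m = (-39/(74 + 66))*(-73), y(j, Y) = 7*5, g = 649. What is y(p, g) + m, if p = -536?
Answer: 7747/140 ≈ 55.336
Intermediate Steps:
y(j, Y) = 35
m = 2847/140 (m = (-39/140)*(-73) = ((1/140)*(-39))*(-73) = -39/140*(-73) = 2847/140 ≈ 20.336)
y(p, g) + m = 35 + 2847/140 = 7747/140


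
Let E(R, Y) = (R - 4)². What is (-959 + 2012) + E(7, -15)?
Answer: 1062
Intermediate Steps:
E(R, Y) = (-4 + R)²
(-959 + 2012) + E(7, -15) = (-959 + 2012) + (-4 + 7)² = 1053 + 3² = 1053 + 9 = 1062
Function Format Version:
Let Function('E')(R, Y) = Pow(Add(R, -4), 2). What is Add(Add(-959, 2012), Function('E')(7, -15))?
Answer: 1062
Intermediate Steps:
Function('E')(R, Y) = Pow(Add(-4, R), 2)
Add(Add(-959, 2012), Function('E')(7, -15)) = Add(Add(-959, 2012), Pow(Add(-4, 7), 2)) = Add(1053, Pow(3, 2)) = Add(1053, 9) = 1062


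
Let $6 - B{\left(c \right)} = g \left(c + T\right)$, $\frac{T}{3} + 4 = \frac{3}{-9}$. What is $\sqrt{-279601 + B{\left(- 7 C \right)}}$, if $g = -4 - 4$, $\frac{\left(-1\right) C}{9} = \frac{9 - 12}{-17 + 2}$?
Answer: $\frac{i \sqrt{6989955}}{5} \approx 528.77 i$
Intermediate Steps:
$T = -13$ ($T = -12 + 3 \frac{3}{-9} = -12 + 3 \cdot 3 \left(- \frac{1}{9}\right) = -12 + 3 \left(- \frac{1}{3}\right) = -12 - 1 = -13$)
$C = - \frac{9}{5}$ ($C = - 9 \frac{9 - 12}{-17 + 2} = - 9 \left(- \frac{3}{-15}\right) = - 9 \left(\left(-3\right) \left(- \frac{1}{15}\right)\right) = \left(-9\right) \frac{1}{5} = - \frac{9}{5} \approx -1.8$)
$g = -8$ ($g = -4 - 4 = -8$)
$B{\left(c \right)} = -98 + 8 c$ ($B{\left(c \right)} = 6 - - 8 \left(c - 13\right) = 6 - - 8 \left(-13 + c\right) = 6 - \left(104 - 8 c\right) = 6 + \left(-104 + 8 c\right) = -98 + 8 c$)
$\sqrt{-279601 + B{\left(- 7 C \right)}} = \sqrt{-279601 - \left(98 - 8 \left(\left(-7\right) \left(- \frac{9}{5}\right)\right)\right)} = \sqrt{-279601 + \left(-98 + 8 \cdot \frac{63}{5}\right)} = \sqrt{-279601 + \left(-98 + \frac{504}{5}\right)} = \sqrt{-279601 + \frac{14}{5}} = \sqrt{- \frac{1397991}{5}} = \frac{i \sqrt{6989955}}{5}$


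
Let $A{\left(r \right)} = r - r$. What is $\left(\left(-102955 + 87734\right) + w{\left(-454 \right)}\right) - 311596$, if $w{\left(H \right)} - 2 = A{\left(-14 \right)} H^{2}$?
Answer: $-326815$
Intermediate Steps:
$A{\left(r \right)} = 0$
$w{\left(H \right)} = 2$ ($w{\left(H \right)} = 2 + 0 H^{2} = 2 + 0 = 2$)
$\left(\left(-102955 + 87734\right) + w{\left(-454 \right)}\right) - 311596 = \left(\left(-102955 + 87734\right) + 2\right) - 311596 = \left(-15221 + 2\right) - 311596 = -15219 - 311596 = -326815$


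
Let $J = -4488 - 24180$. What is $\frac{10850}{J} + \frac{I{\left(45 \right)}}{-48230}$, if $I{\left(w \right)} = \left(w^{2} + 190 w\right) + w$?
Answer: $- \frac{41387483}{69132882} \approx -0.59867$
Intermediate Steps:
$J = -28668$ ($J = -4488 - 24180 = -28668$)
$I{\left(w \right)} = w^{2} + 191 w$
$\frac{10850}{J} + \frac{I{\left(45 \right)}}{-48230} = \frac{10850}{-28668} + \frac{45 \left(191 + 45\right)}{-48230} = 10850 \left(- \frac{1}{28668}\right) + 45 \cdot 236 \left(- \frac{1}{48230}\right) = - \frac{5425}{14334} + 10620 \left(- \frac{1}{48230}\right) = - \frac{5425}{14334} - \frac{1062}{4823} = - \frac{41387483}{69132882}$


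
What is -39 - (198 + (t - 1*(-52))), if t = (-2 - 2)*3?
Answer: -277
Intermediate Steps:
t = -12 (t = -4*3 = -12)
-39 - (198 + (t - 1*(-52))) = -39 - (198 + (-12 - 1*(-52))) = -39 - (198 + (-12 + 52)) = -39 - (198 + 40) = -39 - 1*238 = -39 - 238 = -277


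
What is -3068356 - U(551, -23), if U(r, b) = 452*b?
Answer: -3057960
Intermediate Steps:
-3068356 - U(551, -23) = -3068356 - 452*(-23) = -3068356 - 1*(-10396) = -3068356 + 10396 = -3057960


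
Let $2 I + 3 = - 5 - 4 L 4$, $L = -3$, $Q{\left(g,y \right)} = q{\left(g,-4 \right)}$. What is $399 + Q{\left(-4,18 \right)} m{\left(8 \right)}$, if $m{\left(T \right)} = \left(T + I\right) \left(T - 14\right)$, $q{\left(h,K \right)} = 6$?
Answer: $4485$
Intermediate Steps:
$Q{\left(g,y \right)} = 6$
$I = - \frac{243}{2}$ ($I = - \frac{3}{2} + \frac{\left(-5\right) \left(-4\right) \left(-3\right) 4}{2} = - \frac{3}{2} + \frac{\left(-5\right) 12 \cdot 4}{2} = - \frac{3}{2} + \frac{\left(-5\right) 48}{2} = - \frac{3}{2} + \frac{1}{2} \left(-240\right) = - \frac{3}{2} - 120 = - \frac{243}{2} \approx -121.5$)
$m{\left(T \right)} = \left(-14 + T\right) \left(- \frac{243}{2} + T\right)$ ($m{\left(T \right)} = \left(T - \frac{243}{2}\right) \left(T - 14\right) = \left(- \frac{243}{2} + T\right) \left(-14 + T\right) = \left(-14 + T\right) \left(- \frac{243}{2} + T\right)$)
$399 + Q{\left(-4,18 \right)} m{\left(8 \right)} = 399 + 6 \left(1701 + 8^{2} - 1084\right) = 399 + 6 \left(1701 + 64 - 1084\right) = 399 + 6 \cdot 681 = 399 + 4086 = 4485$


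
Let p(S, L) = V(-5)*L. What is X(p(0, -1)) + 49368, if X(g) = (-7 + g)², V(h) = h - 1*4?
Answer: 49372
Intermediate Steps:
V(h) = -4 + h (V(h) = h - 4 = -4 + h)
p(S, L) = -9*L (p(S, L) = (-4 - 5)*L = -9*L)
X(p(0, -1)) + 49368 = (-7 - 9*(-1))² + 49368 = (-7 + 9)² + 49368 = 2² + 49368 = 4 + 49368 = 49372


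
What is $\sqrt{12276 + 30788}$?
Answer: $2 \sqrt{10766} \approx 207.52$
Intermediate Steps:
$\sqrt{12276 + 30788} = \sqrt{43064} = 2 \sqrt{10766}$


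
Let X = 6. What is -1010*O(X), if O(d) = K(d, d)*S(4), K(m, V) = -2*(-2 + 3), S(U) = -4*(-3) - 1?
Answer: 22220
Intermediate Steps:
S(U) = 11 (S(U) = 12 - 1 = 11)
K(m, V) = -2 (K(m, V) = -2*1 = -2)
O(d) = -22 (O(d) = -2*11 = -22)
-1010*O(X) = -1010*(-22) = 22220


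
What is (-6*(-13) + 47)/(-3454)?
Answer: -125/3454 ≈ -0.036190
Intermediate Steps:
(-6*(-13) + 47)/(-3454) = (78 + 47)*(-1/3454) = 125*(-1/3454) = -125/3454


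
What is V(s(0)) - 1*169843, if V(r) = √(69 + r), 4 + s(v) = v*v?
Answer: -169843 + √65 ≈ -1.6984e+5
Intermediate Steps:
s(v) = -4 + v² (s(v) = -4 + v*v = -4 + v²)
V(s(0)) - 1*169843 = √(69 + (-4 + 0²)) - 1*169843 = √(69 + (-4 + 0)) - 169843 = √(69 - 4) - 169843 = √65 - 169843 = -169843 + √65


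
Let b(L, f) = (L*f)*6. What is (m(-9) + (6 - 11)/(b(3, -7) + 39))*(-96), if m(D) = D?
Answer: 24896/29 ≈ 858.48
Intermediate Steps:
b(L, f) = 6*L*f
(m(-9) + (6 - 11)/(b(3, -7) + 39))*(-96) = (-9 + (6 - 11)/(6*3*(-7) + 39))*(-96) = (-9 - 5/(-126 + 39))*(-96) = (-9 - 5/(-87))*(-96) = (-9 - 5*(-1/87))*(-96) = (-9 + 5/87)*(-96) = -778/87*(-96) = 24896/29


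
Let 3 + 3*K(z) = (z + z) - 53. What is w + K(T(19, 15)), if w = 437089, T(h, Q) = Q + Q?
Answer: 1311271/3 ≈ 4.3709e+5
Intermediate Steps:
T(h, Q) = 2*Q
K(z) = -56/3 + 2*z/3 (K(z) = -1 + ((z + z) - 53)/3 = -1 + (2*z - 53)/3 = -1 + (-53 + 2*z)/3 = -1 + (-53/3 + 2*z/3) = -56/3 + 2*z/3)
w + K(T(19, 15)) = 437089 + (-56/3 + 2*(2*15)/3) = 437089 + (-56/3 + (⅔)*30) = 437089 + (-56/3 + 20) = 437089 + 4/3 = 1311271/3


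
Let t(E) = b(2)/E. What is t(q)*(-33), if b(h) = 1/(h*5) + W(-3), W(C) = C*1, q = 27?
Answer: 319/90 ≈ 3.5444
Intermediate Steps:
W(C) = C
b(h) = -3 + 1/(5*h) (b(h) = 1/(h*5) - 3 = 1/(5*h) - 3 = -3 + 1/(5*h))
t(E) = -29/(10*E) (t(E) = (-3 + (1/5)/2)/E = (-3 + (1/5)*(1/2))/E = (-3 + 1/10)/E = -29/(10*E))
t(q)*(-33) = -29/10/27*(-33) = -29/10*1/27*(-33) = -29/270*(-33) = 319/90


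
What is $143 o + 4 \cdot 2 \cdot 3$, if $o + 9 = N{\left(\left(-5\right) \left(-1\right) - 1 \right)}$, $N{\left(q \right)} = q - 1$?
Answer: $-834$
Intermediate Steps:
$N{\left(q \right)} = -1 + q$
$o = -6$ ($o = -9 - -3 = -9 + \left(-1 + \left(5 - 1\right)\right) = -9 + \left(-1 + 4\right) = -9 + 3 = -6$)
$143 o + 4 \cdot 2 \cdot 3 = 143 \left(-6\right) + 4 \cdot 2 \cdot 3 = -858 + 8 \cdot 3 = -858 + 24 = -834$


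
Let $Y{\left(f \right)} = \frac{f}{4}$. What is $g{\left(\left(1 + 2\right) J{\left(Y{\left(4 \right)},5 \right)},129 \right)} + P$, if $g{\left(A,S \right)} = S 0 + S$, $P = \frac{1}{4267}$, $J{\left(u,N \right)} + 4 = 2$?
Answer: $\frac{550444}{4267} \approx 129.0$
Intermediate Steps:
$Y{\left(f \right)} = \frac{f}{4}$ ($Y{\left(f \right)} = f \frac{1}{4} = \frac{f}{4}$)
$J{\left(u,N \right)} = -2$ ($J{\left(u,N \right)} = -4 + 2 = -2$)
$P = \frac{1}{4267} \approx 0.00023436$
$g{\left(A,S \right)} = S$ ($g{\left(A,S \right)} = 0 + S = S$)
$g{\left(\left(1 + 2\right) J{\left(Y{\left(4 \right)},5 \right)},129 \right)} + P = 129 + \frac{1}{4267} = \frac{550444}{4267}$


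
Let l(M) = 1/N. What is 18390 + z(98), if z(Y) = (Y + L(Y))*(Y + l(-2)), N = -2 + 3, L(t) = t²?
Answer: 978888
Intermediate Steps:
N = 1
l(M) = 1 (l(M) = 1/1 = 1)
z(Y) = (1 + Y)*(Y + Y²) (z(Y) = (Y + Y²)*(Y + 1) = (Y + Y²)*(1 + Y) = (1 + Y)*(Y + Y²))
18390 + z(98) = 18390 + 98*(1 + 98² + 2*98) = 18390 + 98*(1 + 9604 + 196) = 18390 + 98*9801 = 18390 + 960498 = 978888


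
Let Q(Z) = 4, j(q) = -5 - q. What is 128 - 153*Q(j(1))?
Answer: -484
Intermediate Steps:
128 - 153*Q(j(1)) = 128 - 153*4 = 128 - 612 = -484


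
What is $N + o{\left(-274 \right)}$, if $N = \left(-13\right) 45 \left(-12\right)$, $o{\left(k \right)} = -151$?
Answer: $6869$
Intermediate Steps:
$N = 7020$ ($N = \left(-585\right) \left(-12\right) = 7020$)
$N + o{\left(-274 \right)} = 7020 - 151 = 6869$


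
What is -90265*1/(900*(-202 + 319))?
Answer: -18053/21060 ≈ -0.85722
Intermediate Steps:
-90265*1/(900*(-202 + 319)) = -90265/(900*117) = -90265/105300 = -90265*1/105300 = -18053/21060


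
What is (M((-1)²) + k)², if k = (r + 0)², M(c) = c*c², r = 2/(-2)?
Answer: 4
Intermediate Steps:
r = -1 (r = 2*(-½) = -1)
M(c) = c³
k = 1 (k = (-1 + 0)² = (-1)² = 1)
(M((-1)²) + k)² = (((-1)²)³ + 1)² = (1³ + 1)² = (1 + 1)² = 2² = 4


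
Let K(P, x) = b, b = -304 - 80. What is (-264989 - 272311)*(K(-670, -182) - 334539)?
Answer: 179954127900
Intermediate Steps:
b = -384
K(P, x) = -384
(-264989 - 272311)*(K(-670, -182) - 334539) = (-264989 - 272311)*(-384 - 334539) = -537300*(-334923) = 179954127900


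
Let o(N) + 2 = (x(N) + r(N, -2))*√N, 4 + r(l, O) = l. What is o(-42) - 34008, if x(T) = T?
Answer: -34010 - 88*I*√42 ≈ -34010.0 - 570.31*I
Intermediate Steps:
r(l, O) = -4 + l
o(N) = -2 + √N*(-4 + 2*N) (o(N) = -2 + (N + (-4 + N))*√N = -2 + (-4 + 2*N)*√N = -2 + √N*(-4 + 2*N))
o(-42) - 34008 = (-2 + (-42)^(3/2) + √(-42)*(-4 - 42)) - 34008 = (-2 - 42*I*√42 + (I*√42)*(-46)) - 34008 = (-2 - 42*I*√42 - 46*I*√42) - 34008 = (-2 - 88*I*√42) - 34008 = -34010 - 88*I*√42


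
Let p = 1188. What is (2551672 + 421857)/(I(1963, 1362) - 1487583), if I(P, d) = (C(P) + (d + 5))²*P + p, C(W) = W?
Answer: 2973529/21766024305 ≈ 0.00013661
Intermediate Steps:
I(P, d) = 1188 + P*(5 + P + d)² (I(P, d) = (P + (d + 5))²*P + 1188 = (P + (5 + d))²*P + 1188 = (5 + P + d)²*P + 1188 = P*(5 + P + d)² + 1188 = 1188 + P*(5 + P + d)²)
(2551672 + 421857)/(I(1963, 1362) - 1487583) = (2551672 + 421857)/((1188 + 1963*(5 + 1963 + 1362)²) - 1487583) = 2973529/((1188 + 1963*3330²) - 1487583) = 2973529/((1188 + 1963*11088900) - 1487583) = 2973529/((1188 + 21767510700) - 1487583) = 2973529/(21767511888 - 1487583) = 2973529/21766024305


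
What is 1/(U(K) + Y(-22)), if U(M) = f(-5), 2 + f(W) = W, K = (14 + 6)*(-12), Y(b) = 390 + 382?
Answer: 1/765 ≈ 0.0013072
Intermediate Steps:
Y(b) = 772
K = -240 (K = 20*(-12) = -240)
f(W) = -2 + W
U(M) = -7 (U(M) = -2 - 5 = -7)
1/(U(K) + Y(-22)) = 1/(-7 + 772) = 1/765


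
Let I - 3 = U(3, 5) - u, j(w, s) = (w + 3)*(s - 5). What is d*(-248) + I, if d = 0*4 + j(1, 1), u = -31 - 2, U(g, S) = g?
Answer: 4007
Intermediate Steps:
u = -33
j(w, s) = (-5 + s)*(3 + w) (j(w, s) = (3 + w)*(-5 + s) = (-5 + s)*(3 + w))
d = -16 (d = 0*4 + (-15 - 5*1 + 3*1 + 1*1) = 0 + (-15 - 5 + 3 + 1) = 0 - 16 = -16)
I = 39 (I = 3 + (3 - 1*(-33)) = 3 + (3 + 33) = 3 + 36 = 39)
d*(-248) + I = -16*(-248) + 39 = 3968 + 39 = 4007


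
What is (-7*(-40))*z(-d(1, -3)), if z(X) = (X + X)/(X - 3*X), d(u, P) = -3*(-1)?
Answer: -280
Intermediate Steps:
d(u, P) = 3
z(X) = -1 (z(X) = (2*X)/((-2*X)) = (2*X)*(-1/(2*X)) = -1)
(-7*(-40))*z(-d(1, -3)) = -7*(-40)*(-1) = 280*(-1) = -280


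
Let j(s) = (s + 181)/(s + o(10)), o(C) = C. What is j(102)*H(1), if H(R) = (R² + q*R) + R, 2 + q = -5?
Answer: -1415/112 ≈ -12.634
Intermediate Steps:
q = -7 (q = -2 - 5 = -7)
j(s) = (181 + s)/(10 + s) (j(s) = (s + 181)/(s + 10) = (181 + s)/(10 + s))
H(R) = R² - 6*R (H(R) = (R² - 7*R) + R = R² - 6*R)
j(102)*H(1) = ((181 + 102)/(10 + 102))*(1*(-6 + 1)) = (283/112)*(1*(-5)) = ((1/112)*283)*(-5) = (283/112)*(-5) = -1415/112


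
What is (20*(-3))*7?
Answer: -420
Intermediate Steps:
(20*(-3))*7 = -60*7 = -420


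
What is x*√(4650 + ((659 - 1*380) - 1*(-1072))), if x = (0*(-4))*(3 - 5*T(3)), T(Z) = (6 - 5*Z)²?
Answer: 0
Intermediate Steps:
x = 0 (x = (0*(-4))*(3 - 5*(-6 + 5*3)²) = 0*(3 - 5*(-6 + 15)²) = 0*(3 - 5*9²) = 0*(3 - 5*81) = 0*(3 - 405) = 0*(-402) = 0)
x*√(4650 + ((659 - 1*380) - 1*(-1072))) = 0*√(4650 + ((659 - 1*380) - 1*(-1072))) = 0*√(4650 + ((659 - 380) + 1072)) = 0*√(4650 + (279 + 1072)) = 0*√(4650 + 1351) = 0*√6001 = 0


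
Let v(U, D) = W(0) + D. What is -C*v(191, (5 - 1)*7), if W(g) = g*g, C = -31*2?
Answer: 1736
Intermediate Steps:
C = -62
W(g) = g**2
v(U, D) = D (v(U, D) = 0**2 + D = 0 + D = D)
-C*v(191, (5 - 1)*7) = -(-62)*(5 - 1)*7 = -(-62)*4*7 = -(-62)*28 = -1*(-1736) = 1736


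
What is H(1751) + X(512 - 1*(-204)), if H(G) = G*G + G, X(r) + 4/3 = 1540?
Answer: 9207872/3 ≈ 3.0693e+6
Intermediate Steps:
X(r) = 4616/3 (X(r) = -4/3 + 1540 = 4616/3)
H(G) = G + G**2 (H(G) = G**2 + G = G + G**2)
H(1751) + X(512 - 1*(-204)) = 1751*(1 + 1751) + 4616/3 = 1751*1752 + 4616/3 = 3067752 + 4616/3 = 9207872/3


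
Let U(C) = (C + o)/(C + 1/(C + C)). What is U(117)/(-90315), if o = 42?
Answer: -1378/91582755 ≈ -1.5047e-5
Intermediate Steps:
U(C) = (42 + C)/(C + 1/(2*C)) (U(C) = (C + 42)/(C + 1/(C + C)) = (42 + C)/(C + 1/(2*C)))
U(117)/(-90315) = (2*117*(42 + 117)/(1 + 2*117**2))/(-90315) = (2*117*159/(1 + 2*13689))*(-1/90315) = (2*117*159/(1 + 27378))*(-1/90315) = (2*117*159/27379)*(-1/90315) = (2*117*(1/27379)*159)*(-1/90315) = (37206/27379)*(-1/90315) = -1378/91582755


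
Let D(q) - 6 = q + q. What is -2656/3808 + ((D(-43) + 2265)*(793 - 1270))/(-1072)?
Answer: 123938179/127568 ≈ 971.55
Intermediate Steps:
D(q) = 6 + 2*q (D(q) = 6 + (q + q) = 6 + 2*q)
-2656/3808 + ((D(-43) + 2265)*(793 - 1270))/(-1072) = -2656/3808 + (((6 + 2*(-43)) + 2265)*(793 - 1270))/(-1072) = -2656*1/3808 + (((6 - 86) + 2265)*(-477))*(-1/1072) = -83/119 + ((-80 + 2265)*(-477))*(-1/1072) = -83/119 + (2185*(-477))*(-1/1072) = -83/119 - 1042245*(-1/1072) = -83/119 + 1042245/1072 = 123938179/127568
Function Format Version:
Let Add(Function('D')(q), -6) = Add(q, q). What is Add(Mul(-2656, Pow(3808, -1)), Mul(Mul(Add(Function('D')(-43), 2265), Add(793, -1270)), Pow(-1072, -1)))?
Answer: Rational(123938179, 127568) ≈ 971.55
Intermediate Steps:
Function('D')(q) = Add(6, Mul(2, q)) (Function('D')(q) = Add(6, Add(q, q)) = Add(6, Mul(2, q)))
Add(Mul(-2656, Pow(3808, -1)), Mul(Mul(Add(Function('D')(-43), 2265), Add(793, -1270)), Pow(-1072, -1))) = Add(Mul(-2656, Pow(3808, -1)), Mul(Mul(Add(Add(6, Mul(2, -43)), 2265), Add(793, -1270)), Pow(-1072, -1))) = Add(Mul(-2656, Rational(1, 3808)), Mul(Mul(Add(Add(6, -86), 2265), -477), Rational(-1, 1072))) = Add(Rational(-83, 119), Mul(Mul(Add(-80, 2265), -477), Rational(-1, 1072))) = Add(Rational(-83, 119), Mul(Mul(2185, -477), Rational(-1, 1072))) = Add(Rational(-83, 119), Mul(-1042245, Rational(-1, 1072))) = Add(Rational(-83, 119), Rational(1042245, 1072)) = Rational(123938179, 127568)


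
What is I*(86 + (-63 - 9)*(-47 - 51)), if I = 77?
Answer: 549934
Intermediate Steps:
I*(86 + (-63 - 9)*(-47 - 51)) = 77*(86 + (-63 - 9)*(-47 - 51)) = 77*(86 - 72*(-98)) = 77*(86 + 7056) = 77*7142 = 549934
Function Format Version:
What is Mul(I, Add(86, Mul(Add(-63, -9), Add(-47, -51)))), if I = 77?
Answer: 549934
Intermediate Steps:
Mul(I, Add(86, Mul(Add(-63, -9), Add(-47, -51)))) = Mul(77, Add(86, Mul(Add(-63, -9), Add(-47, -51)))) = Mul(77, Add(86, Mul(-72, -98))) = Mul(77, Add(86, 7056)) = Mul(77, 7142) = 549934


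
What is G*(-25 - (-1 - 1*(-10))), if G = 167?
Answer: -5678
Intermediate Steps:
G*(-25 - (-1 - 1*(-10))) = 167*(-25 - (-1 - 1*(-10))) = 167*(-25 - (-1 + 10)) = 167*(-25 - 1*9) = 167*(-25 - 9) = 167*(-34) = -5678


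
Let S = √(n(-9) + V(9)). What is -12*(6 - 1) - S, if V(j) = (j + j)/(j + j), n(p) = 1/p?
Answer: -60 - 2*√2/3 ≈ -60.943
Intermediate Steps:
V(j) = 1 (V(j) = (2*j)/((2*j)) = (2*j)*(1/(2*j)) = 1)
S = 2*√2/3 (S = √(1/(-9) + 1) = √(-⅑ + 1) = √(8/9) = 2*√2/3 ≈ 0.94281)
-12*(6 - 1) - S = -12*(6 - 1) - 2*√2/3 = -12*5 - 2*√2/3 = -60 - 2*√2/3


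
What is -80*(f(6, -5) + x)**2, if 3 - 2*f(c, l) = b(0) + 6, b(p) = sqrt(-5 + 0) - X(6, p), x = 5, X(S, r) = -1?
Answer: -620 + 240*I*sqrt(5) ≈ -620.0 + 536.66*I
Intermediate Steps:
b(p) = 1 + I*sqrt(5) (b(p) = sqrt(-5 + 0) - 1*(-1) = sqrt(-5) + 1 = I*sqrt(5) + 1 = 1 + I*sqrt(5))
f(c, l) = -2 - I*sqrt(5)/2 (f(c, l) = 3/2 - ((1 + I*sqrt(5)) + 6)/2 = 3/2 - (7 + I*sqrt(5))/2 = 3/2 + (-7/2 - I*sqrt(5)/2) = -2 - I*sqrt(5)/2)
-80*(f(6, -5) + x)**2 = -80*((-2 - I*sqrt(5)/2) + 5)**2 = -80*(3 - I*sqrt(5)/2)**2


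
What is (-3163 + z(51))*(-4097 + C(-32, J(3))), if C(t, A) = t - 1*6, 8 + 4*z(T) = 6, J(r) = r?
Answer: 26162145/2 ≈ 1.3081e+7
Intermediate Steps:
z(T) = -½ (z(T) = -2 + (¼)*6 = -2 + 3/2 = -½)
C(t, A) = -6 + t (C(t, A) = t - 6 = -6 + t)
(-3163 + z(51))*(-4097 + C(-32, J(3))) = (-3163 - ½)*(-4097 + (-6 - 32)) = -6327*(-4097 - 38)/2 = -6327/2*(-4135) = 26162145/2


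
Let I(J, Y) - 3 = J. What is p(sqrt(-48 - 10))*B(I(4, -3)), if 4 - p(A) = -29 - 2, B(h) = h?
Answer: 245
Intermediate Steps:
I(J, Y) = 3 + J
p(A) = 35 (p(A) = 4 - (-29 - 2) = 4 - 1*(-31) = 4 + 31 = 35)
p(sqrt(-48 - 10))*B(I(4, -3)) = 35*(3 + 4) = 35*7 = 245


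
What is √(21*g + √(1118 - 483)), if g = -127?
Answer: √(-2667 + √635) ≈ 51.398*I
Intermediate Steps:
√(21*g + √(1118 - 483)) = √(21*(-127) + √(1118 - 483)) = √(-2667 + √635)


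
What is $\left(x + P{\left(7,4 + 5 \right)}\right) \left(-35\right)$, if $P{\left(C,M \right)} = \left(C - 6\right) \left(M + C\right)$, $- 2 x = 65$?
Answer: $\frac{1155}{2} \approx 577.5$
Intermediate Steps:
$x = - \frac{65}{2}$ ($x = \left(- \frac{1}{2}\right) 65 = - \frac{65}{2} \approx -32.5$)
$P{\left(C,M \right)} = \left(-6 + C\right) \left(C + M\right)$
$\left(x + P{\left(7,4 + 5 \right)}\right) \left(-35\right) = \left(- \frac{65}{2} + \left(7^{2} - 42 - 6 \left(4 + 5\right) + 7 \left(4 + 5\right)\right)\right) \left(-35\right) = \left(- \frac{65}{2} + \left(49 - 42 - 54 + 7 \cdot 9\right)\right) \left(-35\right) = \left(- \frac{65}{2} + \left(49 - 42 - 54 + 63\right)\right) \left(-35\right) = \left(- \frac{65}{2} + 16\right) \left(-35\right) = \left(- \frac{33}{2}\right) \left(-35\right) = \frac{1155}{2}$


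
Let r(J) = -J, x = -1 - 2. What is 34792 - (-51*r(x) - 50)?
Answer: 34995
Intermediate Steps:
x = -3
34792 - (-51*r(x) - 50) = 34792 - (-(-51)*(-3) - 50) = 34792 - (-51*3 - 50) = 34792 - (-153 - 50) = 34792 - 1*(-203) = 34792 + 203 = 34995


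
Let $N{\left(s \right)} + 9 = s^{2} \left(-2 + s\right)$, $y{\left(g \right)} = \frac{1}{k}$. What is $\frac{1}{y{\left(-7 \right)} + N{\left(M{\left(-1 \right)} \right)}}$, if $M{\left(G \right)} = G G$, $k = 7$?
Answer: $- \frac{7}{69} \approx -0.10145$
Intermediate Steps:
$M{\left(G \right)} = G^{2}$
$y{\left(g \right)} = \frac{1}{7}$
$N{\left(s \right)} = -9 + s^{2} \left(-2 + s\right)$
$\frac{1}{y{\left(-7 \right)} + N{\left(M{\left(-1 \right)} \right)}} = \frac{1}{\frac{1}{7} - \left(9 - 1 + 2\right)} = \frac{1}{\frac{1}{7} - 10} = \frac{1}{- \frac{69}{7}} = - \frac{7}{69}$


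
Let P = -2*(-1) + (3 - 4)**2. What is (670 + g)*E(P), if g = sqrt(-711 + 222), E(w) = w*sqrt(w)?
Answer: 3*sqrt(3)*(670 + I*sqrt(489)) ≈ 3481.4 + 114.9*I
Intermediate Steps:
P = 3 (P = 2 + (-1)**2 = 2 + 1 = 3)
E(w) = w**(3/2)
g = I*sqrt(489) (g = sqrt(-489) = I*sqrt(489) ≈ 22.113*I)
(670 + g)*E(P) = (670 + I*sqrt(489))*3**(3/2) = (670 + I*sqrt(489))*(3*sqrt(3)) = 3*sqrt(3)*(670 + I*sqrt(489))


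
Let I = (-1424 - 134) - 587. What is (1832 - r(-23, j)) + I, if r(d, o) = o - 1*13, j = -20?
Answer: -280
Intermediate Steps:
r(d, o) = -13 + o (r(d, o) = o - 13 = -13 + o)
I = -2145 (I = -1558 - 587 = -2145)
(1832 - r(-23, j)) + I = (1832 - (-13 - 20)) - 2145 = (1832 - 1*(-33)) - 2145 = (1832 + 33) - 2145 = 1865 - 2145 = -280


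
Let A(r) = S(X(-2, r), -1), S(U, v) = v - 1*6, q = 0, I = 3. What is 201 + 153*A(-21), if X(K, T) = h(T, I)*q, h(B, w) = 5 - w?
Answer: -870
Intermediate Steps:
X(K, T) = 0 (X(K, T) = (5 - 1*3)*0 = (5 - 3)*0 = 2*0 = 0)
S(U, v) = -6 + v (S(U, v) = v - 6 = -6 + v)
A(r) = -7 (A(r) = -6 - 1 = -7)
201 + 153*A(-21) = 201 + 153*(-7) = 201 - 1071 = -870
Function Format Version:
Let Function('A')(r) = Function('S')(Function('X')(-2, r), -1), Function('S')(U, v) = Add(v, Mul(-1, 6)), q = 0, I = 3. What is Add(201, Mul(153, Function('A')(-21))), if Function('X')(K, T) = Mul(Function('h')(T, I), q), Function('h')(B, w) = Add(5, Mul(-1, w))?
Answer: -870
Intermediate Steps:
Function('X')(K, T) = 0 (Function('X')(K, T) = Mul(Add(5, Mul(-1, 3)), 0) = Mul(Add(5, -3), 0) = Mul(2, 0) = 0)
Function('S')(U, v) = Add(-6, v) (Function('S')(U, v) = Add(v, -6) = Add(-6, v))
Function('A')(r) = -7 (Function('A')(r) = Add(-6, -1) = -7)
Add(201, Mul(153, Function('A')(-21))) = Add(201, Mul(153, -7)) = Add(201, -1071) = -870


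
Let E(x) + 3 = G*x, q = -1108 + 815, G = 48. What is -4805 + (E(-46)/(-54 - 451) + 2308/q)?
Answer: -711489542/147965 ≈ -4808.5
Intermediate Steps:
q = -293
E(x) = -3 + 48*x
-4805 + (E(-46)/(-54 - 451) + 2308/q) = -4805 + ((-3 + 48*(-46))/(-54 - 451) + 2308/(-293)) = -4805 + ((-3 - 2208)/(-505) + 2308*(-1/293)) = -4805 + (-2211*(-1/505) - 2308/293) = -4805 + (2211/505 - 2308/293) = -4805 - 517717/147965 = -711489542/147965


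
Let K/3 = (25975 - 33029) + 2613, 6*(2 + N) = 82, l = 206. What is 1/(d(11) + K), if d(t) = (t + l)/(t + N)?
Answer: -68/905313 ≈ -7.5112e-5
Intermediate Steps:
N = 35/3 (N = -2 + (⅙)*82 = -2 + 41/3 = 35/3 ≈ 11.667)
K = -13323 (K = 3*((25975 - 33029) + 2613) = 3*(-7054 + 2613) = 3*(-4441) = -13323)
d(t) = (206 + t)/(35/3 + t) (d(t) = (t + 206)/(t + 35/3) = (206 + t)/(35/3 + t))
1/(d(11) + K) = 1/(3*(206 + 11)/(35 + 3*11) - 13323) = 1/(3*217/(35 + 33) - 13323) = 1/(3*217/68 - 13323) = 1/(3*(1/68)*217 - 13323) = 1/(651/68 - 13323) = 1/(-905313/68) = -68/905313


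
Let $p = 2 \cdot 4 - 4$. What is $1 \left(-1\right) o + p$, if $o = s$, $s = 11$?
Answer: $-7$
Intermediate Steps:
$o = 11$
$p = 4$ ($p = 8 - 4 = 4$)
$1 \left(-1\right) o + p = 1 \left(-1\right) 11 + 4 = \left(-1\right) 11 + 4 = -11 + 4 = -7$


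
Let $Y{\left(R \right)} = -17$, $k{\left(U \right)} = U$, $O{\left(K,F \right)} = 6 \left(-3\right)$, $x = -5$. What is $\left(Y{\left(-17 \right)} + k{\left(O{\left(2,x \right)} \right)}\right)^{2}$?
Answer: $1225$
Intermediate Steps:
$O{\left(K,F \right)} = -18$
$\left(Y{\left(-17 \right)} + k{\left(O{\left(2,x \right)} \right)}\right)^{2} = \left(-17 - 18\right)^{2} = \left(-35\right)^{2} = 1225$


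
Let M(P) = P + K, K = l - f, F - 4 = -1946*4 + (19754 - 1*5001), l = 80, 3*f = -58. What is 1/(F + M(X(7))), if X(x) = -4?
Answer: 3/21205 ≈ 0.00014148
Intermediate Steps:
f = -58/3 (f = (⅓)*(-58) = -58/3 ≈ -19.333)
F = 6973 (F = 4 + (-1946*4 + (19754 - 1*5001)) = 4 + (-7784 + (19754 - 5001)) = 4 + (-7784 + 14753) = 4 + 6969 = 6973)
K = 298/3 (K = 80 - 1*(-58/3) = 80 + 58/3 = 298/3 ≈ 99.333)
M(P) = 298/3 + P (M(P) = P + 298/3 = 298/3 + P)
1/(F + M(X(7))) = 1/(6973 + (298/3 - 4)) = 1/(6973 + 286/3) = 1/(21205/3) = 3/21205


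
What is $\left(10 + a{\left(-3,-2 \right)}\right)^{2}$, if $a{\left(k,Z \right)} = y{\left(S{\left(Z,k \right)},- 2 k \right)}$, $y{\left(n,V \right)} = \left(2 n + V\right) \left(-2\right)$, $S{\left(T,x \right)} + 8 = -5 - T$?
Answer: $1764$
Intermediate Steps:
$S{\left(T,x \right)} = -13 - T$ ($S{\left(T,x \right)} = -8 - \left(5 + T\right) = -13 - T$)
$y{\left(n,V \right)} = - 4 n - 2 V$ ($y{\left(n,V \right)} = \left(V + 2 n\right) \left(-2\right) = - 4 n - 2 V$)
$a{\left(k,Z \right)} = 52 + 4 Z + 4 k$ ($a{\left(k,Z \right)} = - 4 \left(-13 - Z\right) - 2 \left(- 2 k\right) = \left(52 + 4 Z\right) + 4 k = 52 + 4 Z + 4 k$)
$\left(10 + a{\left(-3,-2 \right)}\right)^{2} = \left(10 + \left(52 + 4 \left(-2\right) + 4 \left(-3\right)\right)\right)^{2} = \left(10 - -32\right)^{2} = \left(10 + 32\right)^{2} = 42^{2} = 1764$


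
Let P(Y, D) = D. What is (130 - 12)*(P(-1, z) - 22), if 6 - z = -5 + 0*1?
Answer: -1298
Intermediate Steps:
z = 11 (z = 6 - (-5 + 0*1) = 6 - (-5 + 0) = 6 - 1*(-5) = 6 + 5 = 11)
(130 - 12)*(P(-1, z) - 22) = (130 - 12)*(11 - 22) = 118*(-11) = -1298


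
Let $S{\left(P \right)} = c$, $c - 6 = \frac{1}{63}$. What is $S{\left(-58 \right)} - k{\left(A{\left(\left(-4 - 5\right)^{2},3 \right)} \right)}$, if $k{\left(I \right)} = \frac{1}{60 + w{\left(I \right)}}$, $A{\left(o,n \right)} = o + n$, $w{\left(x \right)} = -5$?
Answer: $\frac{20782}{3465} \approx 5.9977$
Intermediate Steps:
$A{\left(o,n \right)} = n + o$
$k{\left(I \right)} = \frac{1}{55}$ ($k{\left(I \right)} = \frac{1}{60 - 5} = \frac{1}{55}$)
$c = \frac{379}{63}$ ($c = 6 + \frac{1}{63} = \frac{379}{63} \approx 6.0159$)
$S{\left(P \right)} = \frac{379}{63}$
$S{\left(-58 \right)} - k{\left(A{\left(\left(-4 - 5\right)^{2},3 \right)} \right)} = \frac{379}{63} - \frac{1}{55} = \frac{20782}{3465}$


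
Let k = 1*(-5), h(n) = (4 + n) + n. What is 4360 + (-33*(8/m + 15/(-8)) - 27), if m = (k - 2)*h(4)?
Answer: 246289/56 ≈ 4398.0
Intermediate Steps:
h(n) = 4 + 2*n
k = -5
m = -84 (m = (-5 - 2)*(4 + 2*4) = -7*(4 + 8) = -7*12 = -84)
4360 + (-33*(8/m + 15/(-8)) - 27) = 4360 + (-33*(8/(-84) + 15/(-8)) - 27) = 4360 + (-33*(8*(-1/84) + 15*(-⅛)) - 27) = 4360 + (-33*(-2/21 - 15/8) - 27) = 4360 + (-33*(-331/168) - 27) = 4360 + (3641/56 - 27) = 4360 + 2129/56 = 246289/56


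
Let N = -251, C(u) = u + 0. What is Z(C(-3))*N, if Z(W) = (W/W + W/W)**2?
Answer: -1004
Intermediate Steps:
C(u) = u
Z(W) = 4 (Z(W) = (1 + 1)**2 = 2**2 = 4)
Z(C(-3))*N = 4*(-251) = -1004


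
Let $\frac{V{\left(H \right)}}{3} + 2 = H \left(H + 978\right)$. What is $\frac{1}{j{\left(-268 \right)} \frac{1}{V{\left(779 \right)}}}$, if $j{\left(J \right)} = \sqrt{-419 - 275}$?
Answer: $- \frac{4106103 i \sqrt{694}}{694} \approx - 1.5587 \cdot 10^{5} i$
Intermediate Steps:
$j{\left(J \right)} = i \sqrt{694}$ ($j{\left(J \right)} = \sqrt{-694} = i \sqrt{694}$)
$V{\left(H \right)} = -6 + 3 H \left(978 + H\right)$ ($V{\left(H \right)} = -6 + 3 H \left(H + 978\right) = -6 + 3 H \left(978 + H\right)$)
$\frac{1}{j{\left(-268 \right)} \frac{1}{V{\left(779 \right)}}} = \frac{1}{i \sqrt{694} \frac{1}{-6 + 3 \cdot 779^{2} + 2934 \cdot 779}} = \frac{1}{i \sqrt{694} \frac{1}{-6 + 3 \cdot 606841 + 2285586}} = \frac{1}{i \sqrt{694} \frac{1}{-6 + 1820523 + 2285586}} = \frac{1}{i \sqrt{694} \cdot \frac{1}{4106103}} = \frac{1}{\frac{1}{4106103} i \sqrt{694}} = - \frac{4106103 i \sqrt{694}}{694}$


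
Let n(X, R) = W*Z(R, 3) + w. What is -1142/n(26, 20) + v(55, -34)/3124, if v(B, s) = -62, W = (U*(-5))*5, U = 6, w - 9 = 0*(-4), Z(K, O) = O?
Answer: 1770133/688842 ≈ 2.5697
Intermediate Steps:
w = 9 (w = 9 + 0*(-4) = 9 + 0 = 9)
W = -150 (W = (6*(-5))*5 = -30*5 = -150)
n(X, R) = -441 (n(X, R) = -150*3 + 9 = -450 + 9 = -441)
-1142/n(26, 20) + v(55, -34)/3124 = -1142/(-441) - 62/3124 = -1142*(-1/441) - 62*1/3124 = 1142/441 - 31/1562 = 1770133/688842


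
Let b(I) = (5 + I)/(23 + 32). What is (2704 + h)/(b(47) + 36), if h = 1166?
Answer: 106425/1016 ≈ 104.75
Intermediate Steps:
b(I) = 1/11 + I/55 (b(I) = (5 + I)/55 = (5 + I)*(1/55) = 1/11 + I/55)
(2704 + h)/(b(47) + 36) = (2704 + 1166)/((1/11 + (1/55)*47) + 36) = 3870/((1/11 + 47/55) + 36) = 3870/(52/55 + 36) = 3870/(2032/55) = 3870*(55/2032) = 106425/1016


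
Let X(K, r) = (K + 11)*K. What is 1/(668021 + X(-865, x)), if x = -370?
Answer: 1/1406731 ≈ 7.1087e-7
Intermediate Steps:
X(K, r) = K*(11 + K) (X(K, r) = (11 + K)*K = K*(11 + K))
1/(668021 + X(-865, x)) = 1/(668021 - 865*(11 - 865)) = 1/(668021 - 865*(-854)) = 1/(668021 + 738710) = 1/1406731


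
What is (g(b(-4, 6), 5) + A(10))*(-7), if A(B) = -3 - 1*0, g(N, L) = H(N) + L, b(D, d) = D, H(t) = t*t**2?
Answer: 434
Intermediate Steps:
H(t) = t**3
g(N, L) = L + N**3 (g(N, L) = N**3 + L = L + N**3)
A(B) = -3 (A(B) = -3 + 0 = -3)
(g(b(-4, 6), 5) + A(10))*(-7) = ((5 + (-4)**3) - 3)*(-7) = ((5 - 64) - 3)*(-7) = (-59 - 3)*(-7) = -62*(-7) = 434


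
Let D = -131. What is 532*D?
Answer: -69692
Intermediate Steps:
532*D = 532*(-131) = -69692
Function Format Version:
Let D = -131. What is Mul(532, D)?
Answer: -69692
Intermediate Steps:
Mul(532, D) = Mul(532, -131) = -69692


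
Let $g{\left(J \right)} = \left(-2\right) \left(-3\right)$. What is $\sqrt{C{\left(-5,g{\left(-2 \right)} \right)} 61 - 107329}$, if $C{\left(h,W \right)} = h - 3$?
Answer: $i \sqrt{107817} \approx 328.35 i$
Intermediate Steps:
$g{\left(J \right)} = 6$
$C{\left(h,W \right)} = -3 + h$
$\sqrt{C{\left(-5,g{\left(-2 \right)} \right)} 61 - 107329} = \sqrt{\left(-3 - 5\right) 61 - 107329} = \sqrt{\left(-8\right) 61 - 107329} = \sqrt{-488 - 107329} = \sqrt{-107817} = i \sqrt{107817}$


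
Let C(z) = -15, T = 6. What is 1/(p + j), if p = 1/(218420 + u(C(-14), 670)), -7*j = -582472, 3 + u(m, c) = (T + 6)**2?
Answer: 31223/2598074751 ≈ 1.2018e-5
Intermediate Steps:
u(m, c) = 141 (u(m, c) = -3 + (6 + 6)**2 = -3 + 12**2 = -3 + 144 = 141)
j = 582472/7 (j = -1/7*(-582472) = 582472/7 ≈ 83210.)
p = 1/218561 (p = 1/(218420 + 141) = 1/218561 ≈ 4.5754e-6)
1/(p + j) = 1/(1/218561 + 582472/7) = 1/(2598074751/31223) = 31223/2598074751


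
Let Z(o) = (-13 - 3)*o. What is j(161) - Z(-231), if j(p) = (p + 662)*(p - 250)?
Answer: -76943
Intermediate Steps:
j(p) = (-250 + p)*(662 + p) (j(p) = (662 + p)*(-250 + p) = (-250 + p)*(662 + p))
Z(o) = -16*o
j(161) - Z(-231) = (-165500 + 161**2 + 412*161) - (-16)*(-231) = (-165500 + 25921 + 66332) - 1*3696 = -73247 - 3696 = -76943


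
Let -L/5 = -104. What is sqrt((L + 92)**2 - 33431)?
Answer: sqrt(341113) ≈ 584.05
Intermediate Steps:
L = 520 (L = -5*(-104) = 520)
sqrt((L + 92)**2 - 33431) = sqrt((520 + 92)**2 - 33431) = sqrt(612**2 - 33431) = sqrt(374544 - 33431) = sqrt(341113)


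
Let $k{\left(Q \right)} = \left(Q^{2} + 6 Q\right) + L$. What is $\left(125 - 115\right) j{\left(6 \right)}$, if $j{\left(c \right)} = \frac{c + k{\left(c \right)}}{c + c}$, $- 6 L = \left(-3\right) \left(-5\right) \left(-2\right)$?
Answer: $\frac{415}{6} \approx 69.167$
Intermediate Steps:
$L = 5$ ($L = - \frac{\left(-3\right) \left(-5\right) \left(-2\right)}{6} = - \frac{15 \left(-2\right)}{6} = \left(- \frac{1}{6}\right) \left(-30\right) = 5$)
$k{\left(Q \right)} = 5 + Q^{2} + 6 Q$ ($k{\left(Q \right)} = \left(Q^{2} + 6 Q\right) + 5 = 5 + Q^{2} + 6 Q$)
$j{\left(c \right)} = \frac{5 + c^{2} + 7 c}{2 c}$ ($j{\left(c \right)} = \frac{c + \left(5 + c^{2} + 6 c\right)}{c + c} = \frac{5 + c^{2} + 7 c}{2 c}$)
$\left(125 - 115\right) j{\left(6 \right)} = \left(125 - 115\right) \frac{5 + 6^{2} + 7 \cdot 6}{2 \cdot 6} = 10 \cdot \frac{1}{2} \cdot \frac{1}{6} \left(5 + 36 + 42\right) = 10 \cdot \frac{1}{2} \cdot \frac{1}{6} \cdot 83 = 10 \cdot \frac{83}{12} = \frac{415}{6}$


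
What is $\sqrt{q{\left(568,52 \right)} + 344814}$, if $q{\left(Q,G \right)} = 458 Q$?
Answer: $\sqrt{604958} \approx 777.79$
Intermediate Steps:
$\sqrt{q{\left(568,52 \right)} + 344814} = \sqrt{458 \cdot 568 + 344814} = \sqrt{260144 + 344814} = \sqrt{604958}$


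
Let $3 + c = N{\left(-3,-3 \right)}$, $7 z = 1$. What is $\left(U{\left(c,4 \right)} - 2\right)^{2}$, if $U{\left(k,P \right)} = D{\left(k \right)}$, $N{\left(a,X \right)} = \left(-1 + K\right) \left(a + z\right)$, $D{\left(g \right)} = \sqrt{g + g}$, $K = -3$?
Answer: $\frac{\left(14 - \sqrt{826}\right)^{2}}{49} \approx 4.4342$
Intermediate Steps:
$z = \frac{1}{7}$ ($z = \frac{1}{7} \cdot 1 = \frac{1}{7} \approx 0.14286$)
$D{\left(g \right)} = \sqrt{2} \sqrt{g}$ ($D{\left(g \right)} = \sqrt{2 g} = \sqrt{2} \sqrt{g}$)
$N{\left(a,X \right)} = - \frac{4}{7} - 4 a$ ($N{\left(a,X \right)} = \left(-1 - 3\right) \left(a + \frac{1}{7}\right) = - 4 \left(\frac{1}{7} + a\right) = - \frac{4}{7} - 4 a$)
$c = \frac{59}{7}$ ($c = -3 - - \frac{80}{7} = -3 + \left(- \frac{4}{7} + 12\right) = -3 + \frac{80}{7} = \frac{59}{7} \approx 8.4286$)
$U{\left(k,P \right)} = \sqrt{2} \sqrt{k}$
$\left(U{\left(c,4 \right)} - 2\right)^{2} = \left(\sqrt{2} \sqrt{\frac{59}{7}} - 2\right)^{2} = \left(\sqrt{2} \frac{\sqrt{413}}{7} - 2\right)^{2} = \left(\frac{\sqrt{826}}{7} - 2\right)^{2} = \left(-2 + \frac{\sqrt{826}}{7}\right)^{2}$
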